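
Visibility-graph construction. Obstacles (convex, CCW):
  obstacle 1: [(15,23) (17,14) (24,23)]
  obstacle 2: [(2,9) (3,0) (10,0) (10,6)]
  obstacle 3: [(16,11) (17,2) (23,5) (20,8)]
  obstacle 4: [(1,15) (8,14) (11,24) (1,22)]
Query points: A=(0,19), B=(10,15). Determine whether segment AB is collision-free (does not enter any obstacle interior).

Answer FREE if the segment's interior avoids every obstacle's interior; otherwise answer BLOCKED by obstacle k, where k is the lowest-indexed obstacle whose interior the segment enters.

Obstacle 1 [(15,23) (17,14) (24,23)]:
  edge (15,23)–(17,14): clear
  edge (17,14)–(24,23): clear
  edge (24,23)–(15,23): clear
  midpoint (5,17) outside
  → clear
Obstacle 2 [(2,9) (3,0) (10,0) (10,6)]:
  edge (2,9)–(3,0): clear
  edge (3,0)–(10,0): clear
  edge (10,0)–(10,6): clear
  edge (10,6)–(2,9): clear
  midpoint (5,17) outside
  → clear
Obstacle 3 [(16,11) (17,2) (23,5) (20,8)]:
  edge (16,11)–(17,2): clear
  edge (17,2)–(23,5): clear
  edge (23,5)–(20,8): clear
  edge (20,8)–(16,11): clear
  midpoint (5,17) outside
  → clear
Obstacle 4 [(1,15) (8,14) (11,24) (1,22)]:
  edge (1,15)–(8,14): clear
  edge (8,14)–(11,24): crosses AB
  edge (11,24)–(1,22): clear
  edge (1,22)–(1,15): crosses AB
  → BLOCKED

BLOCKED by obstacle 4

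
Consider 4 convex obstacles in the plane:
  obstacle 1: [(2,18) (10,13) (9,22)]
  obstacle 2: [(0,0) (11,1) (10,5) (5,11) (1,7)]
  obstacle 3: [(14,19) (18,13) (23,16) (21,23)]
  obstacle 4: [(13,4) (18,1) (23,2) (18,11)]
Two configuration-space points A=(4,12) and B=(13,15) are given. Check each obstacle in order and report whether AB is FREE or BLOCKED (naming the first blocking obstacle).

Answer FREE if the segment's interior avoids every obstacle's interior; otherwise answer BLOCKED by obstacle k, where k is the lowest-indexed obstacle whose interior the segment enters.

Obstacle 1 [(2,18) (10,13) (9,22)]:
  edge (2,18)–(10,13): crosses AB
  edge (10,13)–(9,22): crosses AB
  edge (9,22)–(2,18): clear
  → BLOCKED
Obstacle 2 [(0,0) (11,1) (10,5) (5,11) (1,7)]:
  edge (0,0)–(11,1): clear
  edge (11,1)–(10,5): clear
  edge (10,5)–(5,11): clear
  edge (5,11)–(1,7): clear
  edge (1,7)–(0,0): clear
  midpoint (17/2,27/2) outside
  → clear
Obstacle 3 [(14,19) (18,13) (23,16) (21,23)]:
  edge (14,19)–(18,13): clear
  edge (18,13)–(23,16): clear
  edge (23,16)–(21,23): clear
  edge (21,23)–(14,19): clear
  midpoint (17/2,27/2) outside
  → clear
Obstacle 4 [(13,4) (18,1) (23,2) (18,11)]:
  edge (13,4)–(18,1): clear
  edge (18,1)–(23,2): clear
  edge (23,2)–(18,11): clear
  edge (18,11)–(13,4): clear
  midpoint (17/2,27/2) outside
  → clear

BLOCKED by obstacle 1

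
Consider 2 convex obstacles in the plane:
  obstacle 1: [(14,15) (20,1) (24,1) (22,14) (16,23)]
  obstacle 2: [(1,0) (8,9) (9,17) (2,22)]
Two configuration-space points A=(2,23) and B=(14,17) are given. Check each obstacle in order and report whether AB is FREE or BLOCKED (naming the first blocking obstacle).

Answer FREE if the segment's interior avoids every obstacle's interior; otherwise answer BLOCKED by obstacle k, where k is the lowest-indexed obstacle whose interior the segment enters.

FREE

Obstacle 1 [(14,15) (20,1) (24,1) (22,14) (16,23)]:
  edge (14,15)–(20,1): clear
  edge (20,1)–(24,1): clear
  edge (24,1)–(22,14): clear
  edge (22,14)–(16,23): clear
  edge (16,23)–(14,15): clear
  midpoint (8,20) outside
  → clear
Obstacle 2 [(1,0) (8,9) (9,17) (2,22)]:
  edge (1,0)–(8,9): clear
  edge (8,9)–(9,17): clear
  edge (9,17)–(2,22): clear
  edge (2,22)–(1,0): clear
  midpoint (8,20) outside
  → clear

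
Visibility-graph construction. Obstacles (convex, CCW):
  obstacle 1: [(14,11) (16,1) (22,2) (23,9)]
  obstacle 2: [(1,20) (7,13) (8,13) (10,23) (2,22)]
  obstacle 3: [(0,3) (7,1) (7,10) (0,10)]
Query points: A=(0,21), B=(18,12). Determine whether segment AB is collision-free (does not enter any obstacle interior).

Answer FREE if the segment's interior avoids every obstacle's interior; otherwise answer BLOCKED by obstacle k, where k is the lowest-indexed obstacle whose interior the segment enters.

BLOCKED by obstacle 2

Obstacle 1 [(14,11) (16,1) (22,2) (23,9)]:
  edge (14,11)–(16,1): clear
  edge (16,1)–(22,2): clear
  edge (22,2)–(23,9): clear
  edge (23,9)–(14,11): clear
  midpoint (9,33/2) outside
  → clear
Obstacle 2 [(1,20) (7,13) (8,13) (10,23) (2,22)]:
  edge (1,20)–(7,13): clear
  edge (7,13)–(8,13): clear
  edge (8,13)–(10,23): crosses AB
  edge (10,23)–(2,22): clear
  edge (2,22)–(1,20): crosses AB
  → BLOCKED
Obstacle 3 [(0,3) (7,1) (7,10) (0,10)]:
  edge (0,3)–(7,1): clear
  edge (7,1)–(7,10): clear
  edge (7,10)–(0,10): clear
  edge (0,10)–(0,3): clear
  midpoint (9,33/2) outside
  → clear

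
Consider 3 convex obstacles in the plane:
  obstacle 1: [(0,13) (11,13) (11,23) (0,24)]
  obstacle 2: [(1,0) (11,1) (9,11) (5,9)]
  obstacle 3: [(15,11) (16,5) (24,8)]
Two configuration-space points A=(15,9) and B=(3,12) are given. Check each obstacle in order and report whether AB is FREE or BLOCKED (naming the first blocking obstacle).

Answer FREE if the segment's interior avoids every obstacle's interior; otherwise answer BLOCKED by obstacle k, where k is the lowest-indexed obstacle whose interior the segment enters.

Obstacle 1 [(0,13) (11,13) (11,23) (0,24)]:
  edge (0,13)–(11,13): clear
  edge (11,13)–(11,23): clear
  edge (11,23)–(0,24): clear
  edge (0,24)–(0,13): clear
  midpoint (9,21/2) outside
  → clear
Obstacle 2 [(1,0) (11,1) (9,11) (5,9)]:
  edge (1,0)–(11,1): clear
  edge (11,1)–(9,11): crosses AB
  edge (9,11)–(5,9): crosses AB
  edge (5,9)–(1,0): clear
  → BLOCKED
Obstacle 3 [(15,11) (16,5) (24,8)]:
  edge (15,11)–(16,5): clear
  edge (16,5)–(24,8): clear
  edge (24,8)–(15,11): clear
  midpoint (9,21/2) outside
  → clear

BLOCKED by obstacle 2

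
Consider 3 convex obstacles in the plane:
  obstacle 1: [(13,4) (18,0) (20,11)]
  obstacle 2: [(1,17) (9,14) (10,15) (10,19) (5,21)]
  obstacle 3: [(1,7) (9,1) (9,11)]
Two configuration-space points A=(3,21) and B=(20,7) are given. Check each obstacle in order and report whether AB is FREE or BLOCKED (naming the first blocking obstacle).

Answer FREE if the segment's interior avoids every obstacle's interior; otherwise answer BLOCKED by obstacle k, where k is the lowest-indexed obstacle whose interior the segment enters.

BLOCKED by obstacle 1

Obstacle 1 [(13,4) (18,0) (20,11)]:
  edge (13,4)–(18,0): clear
  edge (18,0)–(20,11): crosses AB
  edge (20,11)–(13,4): crosses AB
  → BLOCKED
Obstacle 2 [(1,17) (9,14) (10,15) (10,19) (5,21)]:
  edge (1,17)–(9,14): clear
  edge (9,14)–(10,15): clear
  edge (10,15)–(10,19): crosses AB
  edge (10,19)–(5,21): clear
  edge (5,21)–(1,17): crosses AB
  → BLOCKED
Obstacle 3 [(1,7) (9,1) (9,11)]:
  edge (1,7)–(9,1): clear
  edge (9,1)–(9,11): clear
  edge (9,11)–(1,7): clear
  midpoint (23/2,14) outside
  → clear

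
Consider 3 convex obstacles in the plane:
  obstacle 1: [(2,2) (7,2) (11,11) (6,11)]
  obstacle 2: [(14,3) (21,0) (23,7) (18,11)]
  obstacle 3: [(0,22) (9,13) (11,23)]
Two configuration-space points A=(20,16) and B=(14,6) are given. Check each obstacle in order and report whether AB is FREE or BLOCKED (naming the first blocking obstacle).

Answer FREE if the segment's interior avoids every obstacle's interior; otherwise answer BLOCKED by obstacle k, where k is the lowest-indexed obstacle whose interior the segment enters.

FREE

Obstacle 1 [(2,2) (7,2) (11,11) (6,11)]:
  edge (2,2)–(7,2): clear
  edge (7,2)–(11,11): clear
  edge (11,11)–(6,11): clear
  edge (6,11)–(2,2): clear
  midpoint (17,11) outside
  → clear
Obstacle 2 [(14,3) (21,0) (23,7) (18,11)]:
  edge (14,3)–(21,0): clear
  edge (21,0)–(23,7): clear
  edge (23,7)–(18,11): clear
  edge (18,11)–(14,3): clear
  midpoint (17,11) outside
  → clear
Obstacle 3 [(0,22) (9,13) (11,23)]:
  edge (0,22)–(9,13): clear
  edge (9,13)–(11,23): clear
  edge (11,23)–(0,22): clear
  midpoint (17,11) outside
  → clear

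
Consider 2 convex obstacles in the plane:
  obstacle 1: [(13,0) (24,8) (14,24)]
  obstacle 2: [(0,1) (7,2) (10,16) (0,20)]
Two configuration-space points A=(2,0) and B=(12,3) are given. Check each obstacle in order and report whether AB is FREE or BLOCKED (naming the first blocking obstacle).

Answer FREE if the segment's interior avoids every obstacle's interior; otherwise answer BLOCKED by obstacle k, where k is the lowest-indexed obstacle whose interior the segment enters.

Obstacle 1 [(13,0) (24,8) (14,24)]:
  edge (13,0)–(24,8): clear
  edge (24,8)–(14,24): clear
  edge (14,24)–(13,0): clear
  midpoint (7,3/2) outside
  → clear
Obstacle 2 [(0,1) (7,2) (10,16) (0,20)]:
  edge (0,1)–(7,2): clear
  edge (7,2)–(10,16): clear
  edge (10,16)–(0,20): clear
  edge (0,20)–(0,1): clear
  midpoint (7,3/2) outside
  → clear

FREE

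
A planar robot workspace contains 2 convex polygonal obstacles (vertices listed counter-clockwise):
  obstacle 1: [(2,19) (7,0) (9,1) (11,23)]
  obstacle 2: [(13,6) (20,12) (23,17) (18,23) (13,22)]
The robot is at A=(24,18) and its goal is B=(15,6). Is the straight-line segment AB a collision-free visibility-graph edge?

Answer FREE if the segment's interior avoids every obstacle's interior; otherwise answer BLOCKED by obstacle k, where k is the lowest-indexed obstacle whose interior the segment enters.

BLOCKED by obstacle 2

Obstacle 1 [(2,19) (7,0) (9,1) (11,23)]:
  edge (2,19)–(7,0): clear
  edge (7,0)–(9,1): clear
  edge (9,1)–(11,23): clear
  edge (11,23)–(2,19): clear
  midpoint (39/2,12) outside
  → clear
Obstacle 2 [(13,6) (20,12) (23,17) (18,23) (13,22)]:
  edge (13,6)–(20,12): crosses AB
  edge (20,12)–(23,17): crosses AB
  edge (23,17)–(18,23): clear
  edge (18,23)–(13,22): clear
  edge (13,22)–(13,6): clear
  → BLOCKED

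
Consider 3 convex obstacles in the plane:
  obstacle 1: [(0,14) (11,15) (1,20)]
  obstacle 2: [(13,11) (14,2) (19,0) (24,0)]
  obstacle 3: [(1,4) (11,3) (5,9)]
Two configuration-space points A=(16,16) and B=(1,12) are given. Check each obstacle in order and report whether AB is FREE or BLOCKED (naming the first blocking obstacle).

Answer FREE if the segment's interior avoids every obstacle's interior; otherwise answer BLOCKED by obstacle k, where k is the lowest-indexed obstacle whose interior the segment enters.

FREE

Obstacle 1 [(0,14) (11,15) (1,20)]:
  edge (0,14)–(11,15): clear
  edge (11,15)–(1,20): clear
  edge (1,20)–(0,14): clear
  midpoint (17/2,14) outside
  → clear
Obstacle 2 [(13,11) (14,2) (19,0) (24,0)]:
  edge (13,11)–(14,2): clear
  edge (14,2)–(19,0): clear
  edge (19,0)–(24,0): clear
  edge (24,0)–(13,11): clear
  midpoint (17/2,14) outside
  → clear
Obstacle 3 [(1,4) (11,3) (5,9)]:
  edge (1,4)–(11,3): clear
  edge (11,3)–(5,9): clear
  edge (5,9)–(1,4): clear
  midpoint (17/2,14) outside
  → clear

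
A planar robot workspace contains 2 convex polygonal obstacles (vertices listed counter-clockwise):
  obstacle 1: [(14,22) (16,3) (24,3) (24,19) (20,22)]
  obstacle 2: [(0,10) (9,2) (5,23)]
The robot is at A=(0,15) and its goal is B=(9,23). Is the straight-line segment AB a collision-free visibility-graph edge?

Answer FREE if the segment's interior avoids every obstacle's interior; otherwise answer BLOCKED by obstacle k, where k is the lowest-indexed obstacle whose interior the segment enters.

BLOCKED by obstacle 2

Obstacle 1 [(14,22) (16,3) (24,3) (24,19) (20,22)]:
  edge (14,22)–(16,3): clear
  edge (16,3)–(24,3): clear
  edge (24,3)–(24,19): clear
  edge (24,19)–(20,22): clear
  edge (20,22)–(14,22): clear
  midpoint (9/2,19) outside
  → clear
Obstacle 2 [(0,10) (9,2) (5,23)]:
  edge (0,10)–(9,2): clear
  edge (9,2)–(5,23): crosses AB
  edge (5,23)–(0,10): crosses AB
  → BLOCKED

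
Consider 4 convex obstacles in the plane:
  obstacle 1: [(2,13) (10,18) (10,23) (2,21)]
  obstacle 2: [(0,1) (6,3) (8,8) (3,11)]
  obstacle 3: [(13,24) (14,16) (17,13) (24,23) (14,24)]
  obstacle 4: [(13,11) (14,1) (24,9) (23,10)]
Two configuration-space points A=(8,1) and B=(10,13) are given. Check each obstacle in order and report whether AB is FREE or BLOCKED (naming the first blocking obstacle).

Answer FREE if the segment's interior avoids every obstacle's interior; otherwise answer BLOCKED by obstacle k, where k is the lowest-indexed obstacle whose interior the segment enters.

Obstacle 1 [(2,13) (10,18) (10,23) (2,21)]:
  edge (2,13)–(10,18): clear
  edge (10,18)–(10,23): clear
  edge (10,23)–(2,21): clear
  edge (2,21)–(2,13): clear
  midpoint (9,7) outside
  → clear
Obstacle 2 [(0,1) (6,3) (8,8) (3,11)]:
  edge (0,1)–(6,3): clear
  edge (6,3)–(8,8): clear
  edge (8,8)–(3,11): clear
  edge (3,11)–(0,1): clear
  midpoint (9,7) outside
  → clear
Obstacle 3 [(13,24) (14,16) (17,13) (24,23) (14,24)]:
  edge (13,24)–(14,16): clear
  edge (14,16)–(17,13): clear
  edge (17,13)–(24,23): clear
  edge (24,23)–(14,24): clear
  edge (14,24)–(13,24): clear
  midpoint (9,7) outside
  → clear
Obstacle 4 [(13,11) (14,1) (24,9) (23,10)]:
  edge (13,11)–(14,1): clear
  edge (14,1)–(24,9): clear
  edge (24,9)–(23,10): clear
  edge (23,10)–(13,11): clear
  midpoint (9,7) outside
  → clear

FREE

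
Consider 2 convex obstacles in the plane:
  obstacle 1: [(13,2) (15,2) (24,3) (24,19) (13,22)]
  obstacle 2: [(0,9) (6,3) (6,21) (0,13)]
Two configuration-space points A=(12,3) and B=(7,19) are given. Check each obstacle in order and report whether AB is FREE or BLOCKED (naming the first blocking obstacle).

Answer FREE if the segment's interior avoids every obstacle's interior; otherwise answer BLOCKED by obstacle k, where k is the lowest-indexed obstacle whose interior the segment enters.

FREE

Obstacle 1 [(13,2) (15,2) (24,3) (24,19) (13,22)]:
  edge (13,2)–(15,2): clear
  edge (15,2)–(24,3): clear
  edge (24,3)–(24,19): clear
  edge (24,19)–(13,22): clear
  edge (13,22)–(13,2): clear
  midpoint (19/2,11) outside
  → clear
Obstacle 2 [(0,9) (6,3) (6,21) (0,13)]:
  edge (0,9)–(6,3): clear
  edge (6,3)–(6,21): clear
  edge (6,21)–(0,13): clear
  edge (0,13)–(0,9): clear
  midpoint (19/2,11) outside
  → clear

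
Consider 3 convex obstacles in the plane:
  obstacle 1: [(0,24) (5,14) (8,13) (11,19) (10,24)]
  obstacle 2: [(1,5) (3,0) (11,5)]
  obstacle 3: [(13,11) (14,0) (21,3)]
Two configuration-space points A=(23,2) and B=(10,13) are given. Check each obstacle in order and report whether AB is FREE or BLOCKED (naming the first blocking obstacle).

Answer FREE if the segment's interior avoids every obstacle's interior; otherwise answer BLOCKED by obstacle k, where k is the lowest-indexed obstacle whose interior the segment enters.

Obstacle 1 [(0,24) (5,14) (8,13) (11,19) (10,24)]:
  edge (0,24)–(5,14): clear
  edge (5,14)–(8,13): clear
  edge (8,13)–(11,19): clear
  edge (11,19)–(10,24): clear
  edge (10,24)–(0,24): clear
  midpoint (33/2,15/2) outside
  → clear
Obstacle 2 [(1,5) (3,0) (11,5)]:
  edge (1,5)–(3,0): clear
  edge (3,0)–(11,5): clear
  edge (11,5)–(1,5): clear
  midpoint (33/2,15/2) outside
  → clear
Obstacle 3 [(13,11) (14,0) (21,3)]:
  edge (13,11)–(14,0): crosses AB
  edge (14,0)–(21,3): clear
  edge (21,3)–(13,11): crosses AB
  → BLOCKED

BLOCKED by obstacle 3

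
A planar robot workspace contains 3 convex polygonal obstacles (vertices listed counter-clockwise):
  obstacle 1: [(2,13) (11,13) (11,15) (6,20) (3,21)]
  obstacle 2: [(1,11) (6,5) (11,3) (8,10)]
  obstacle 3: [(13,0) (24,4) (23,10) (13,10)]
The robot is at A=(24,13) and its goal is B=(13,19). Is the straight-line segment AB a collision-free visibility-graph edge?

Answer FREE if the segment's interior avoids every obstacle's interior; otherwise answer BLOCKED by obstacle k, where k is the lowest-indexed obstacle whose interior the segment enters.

FREE

Obstacle 1 [(2,13) (11,13) (11,15) (6,20) (3,21)]:
  edge (2,13)–(11,13): clear
  edge (11,13)–(11,15): clear
  edge (11,15)–(6,20): clear
  edge (6,20)–(3,21): clear
  edge (3,21)–(2,13): clear
  midpoint (37/2,16) outside
  → clear
Obstacle 2 [(1,11) (6,5) (11,3) (8,10)]:
  edge (1,11)–(6,5): clear
  edge (6,5)–(11,3): clear
  edge (11,3)–(8,10): clear
  edge (8,10)–(1,11): clear
  midpoint (37/2,16) outside
  → clear
Obstacle 3 [(13,0) (24,4) (23,10) (13,10)]:
  edge (13,0)–(24,4): clear
  edge (24,4)–(23,10): clear
  edge (23,10)–(13,10): clear
  edge (13,10)–(13,0): clear
  midpoint (37/2,16) outside
  → clear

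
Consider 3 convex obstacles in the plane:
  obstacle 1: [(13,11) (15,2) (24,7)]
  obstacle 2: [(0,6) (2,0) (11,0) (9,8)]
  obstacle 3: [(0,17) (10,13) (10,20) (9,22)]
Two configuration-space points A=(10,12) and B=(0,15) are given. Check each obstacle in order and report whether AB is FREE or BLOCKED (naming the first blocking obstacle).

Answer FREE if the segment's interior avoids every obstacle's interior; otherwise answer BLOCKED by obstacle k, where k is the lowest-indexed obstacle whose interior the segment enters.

FREE

Obstacle 1 [(13,11) (15,2) (24,7)]:
  edge (13,11)–(15,2): clear
  edge (15,2)–(24,7): clear
  edge (24,7)–(13,11): clear
  midpoint (5,27/2) outside
  → clear
Obstacle 2 [(0,6) (2,0) (11,0) (9,8)]:
  edge (0,6)–(2,0): clear
  edge (2,0)–(11,0): clear
  edge (11,0)–(9,8): clear
  edge (9,8)–(0,6): clear
  midpoint (5,27/2) outside
  → clear
Obstacle 3 [(0,17) (10,13) (10,20) (9,22)]:
  edge (0,17)–(10,13): clear
  edge (10,13)–(10,20): clear
  edge (10,20)–(9,22): clear
  edge (9,22)–(0,17): clear
  midpoint (5,27/2) outside
  → clear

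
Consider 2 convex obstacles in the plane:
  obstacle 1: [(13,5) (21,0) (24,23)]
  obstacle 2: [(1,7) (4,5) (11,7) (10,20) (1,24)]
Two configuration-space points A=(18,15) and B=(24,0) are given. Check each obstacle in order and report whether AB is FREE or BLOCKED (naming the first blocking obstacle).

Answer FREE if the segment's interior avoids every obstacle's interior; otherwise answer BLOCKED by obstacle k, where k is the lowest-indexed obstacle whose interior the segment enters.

BLOCKED by obstacle 1

Obstacle 1 [(13,5) (21,0) (24,23)]:
  edge (13,5)–(21,0): clear
  edge (21,0)–(24,23): crosses AB
  edge (24,23)–(13,5): crosses AB
  → BLOCKED
Obstacle 2 [(1,7) (4,5) (11,7) (10,20) (1,24)]:
  edge (1,7)–(4,5): clear
  edge (4,5)–(11,7): clear
  edge (11,7)–(10,20): clear
  edge (10,20)–(1,24): clear
  edge (1,24)–(1,7): clear
  midpoint (21,15/2) outside
  → clear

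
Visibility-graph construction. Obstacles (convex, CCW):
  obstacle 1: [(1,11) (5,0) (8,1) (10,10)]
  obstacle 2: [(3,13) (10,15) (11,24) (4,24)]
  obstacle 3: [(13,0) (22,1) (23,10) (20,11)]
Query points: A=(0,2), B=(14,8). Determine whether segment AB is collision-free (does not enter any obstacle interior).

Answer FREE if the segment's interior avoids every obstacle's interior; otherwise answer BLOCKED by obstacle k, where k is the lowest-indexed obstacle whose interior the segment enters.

BLOCKED by obstacle 1

Obstacle 1 [(1,11) (5,0) (8,1) (10,10)]:
  edge (1,11)–(5,0): crosses AB
  edge (5,0)–(8,1): clear
  edge (8,1)–(10,10): crosses AB
  edge (10,10)–(1,11): clear
  → BLOCKED
Obstacle 2 [(3,13) (10,15) (11,24) (4,24)]:
  edge (3,13)–(10,15): clear
  edge (10,15)–(11,24): clear
  edge (11,24)–(4,24): clear
  edge (4,24)–(3,13): clear
  midpoint (7,5) outside
  → clear
Obstacle 3 [(13,0) (22,1) (23,10) (20,11)]:
  edge (13,0)–(22,1): clear
  edge (22,1)–(23,10): clear
  edge (23,10)–(20,11): clear
  edge (20,11)–(13,0): clear
  midpoint (7,5) outside
  → clear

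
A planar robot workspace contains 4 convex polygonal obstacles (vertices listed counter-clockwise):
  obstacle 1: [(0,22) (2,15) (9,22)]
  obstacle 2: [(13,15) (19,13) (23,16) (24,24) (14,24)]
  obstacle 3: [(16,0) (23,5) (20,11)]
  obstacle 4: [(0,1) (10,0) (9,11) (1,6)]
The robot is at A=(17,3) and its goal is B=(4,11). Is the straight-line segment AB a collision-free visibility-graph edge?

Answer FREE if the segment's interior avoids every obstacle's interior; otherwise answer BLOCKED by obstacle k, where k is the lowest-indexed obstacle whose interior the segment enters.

Obstacle 1 [(0,22) (2,15) (9,22)]:
  edge (0,22)–(2,15): clear
  edge (2,15)–(9,22): clear
  edge (9,22)–(0,22): clear
  midpoint (21/2,7) outside
  → clear
Obstacle 2 [(13,15) (19,13) (23,16) (24,24) (14,24)]:
  edge (13,15)–(19,13): clear
  edge (19,13)–(23,16): clear
  edge (23,16)–(24,24): clear
  edge (24,24)–(14,24): clear
  edge (14,24)–(13,15): clear
  midpoint (21/2,7) outside
  → clear
Obstacle 3 [(16,0) (23,5) (20,11)]:
  edge (16,0)–(23,5): clear
  edge (23,5)–(20,11): clear
  edge (20,11)–(16,0): clear
  midpoint (21/2,7) outside
  → clear
Obstacle 4 [(0,1) (10,0) (9,11) (1,6)]:
  edge (0,1)–(10,0): clear
  edge (10,0)–(9,11): crosses AB
  edge (9,11)–(1,6): crosses AB
  edge (1,6)–(0,1): clear
  → BLOCKED

BLOCKED by obstacle 4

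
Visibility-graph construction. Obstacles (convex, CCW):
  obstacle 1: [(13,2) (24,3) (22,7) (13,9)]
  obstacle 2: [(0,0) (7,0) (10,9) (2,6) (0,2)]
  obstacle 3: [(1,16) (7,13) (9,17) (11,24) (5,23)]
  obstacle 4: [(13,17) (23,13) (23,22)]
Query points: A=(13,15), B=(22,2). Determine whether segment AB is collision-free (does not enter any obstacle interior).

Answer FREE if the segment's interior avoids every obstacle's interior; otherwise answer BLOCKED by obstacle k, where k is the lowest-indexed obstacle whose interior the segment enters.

BLOCKED by obstacle 1

Obstacle 1 [(13,2) (24,3) (22,7) (13,9)]:
  edge (13,2)–(24,3): crosses AB
  edge (24,3)–(22,7): clear
  edge (22,7)–(13,9): crosses AB
  edge (13,9)–(13,2): clear
  → BLOCKED
Obstacle 2 [(0,0) (7,0) (10,9) (2,6) (0,2)]:
  edge (0,0)–(7,0): clear
  edge (7,0)–(10,9): clear
  edge (10,9)–(2,6): clear
  edge (2,6)–(0,2): clear
  edge (0,2)–(0,0): clear
  midpoint (35/2,17/2) outside
  → clear
Obstacle 3 [(1,16) (7,13) (9,17) (11,24) (5,23)]:
  edge (1,16)–(7,13): clear
  edge (7,13)–(9,17): clear
  edge (9,17)–(11,24): clear
  edge (11,24)–(5,23): clear
  edge (5,23)–(1,16): clear
  midpoint (35/2,17/2) outside
  → clear
Obstacle 4 [(13,17) (23,13) (23,22)]:
  edge (13,17)–(23,13): clear
  edge (23,13)–(23,22): clear
  edge (23,22)–(13,17): clear
  midpoint (35/2,17/2) outside
  → clear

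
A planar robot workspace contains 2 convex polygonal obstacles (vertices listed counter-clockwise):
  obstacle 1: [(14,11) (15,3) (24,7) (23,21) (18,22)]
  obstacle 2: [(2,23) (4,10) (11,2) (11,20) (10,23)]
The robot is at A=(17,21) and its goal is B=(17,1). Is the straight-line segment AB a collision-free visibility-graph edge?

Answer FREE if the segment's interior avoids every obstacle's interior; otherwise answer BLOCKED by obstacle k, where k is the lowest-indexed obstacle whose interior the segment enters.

Obstacle 1 [(14,11) (15,3) (24,7) (23,21) (18,22)]:
  edge (14,11)–(15,3): clear
  edge (15,3)–(24,7): crosses AB
  edge (24,7)–(23,21): clear
  edge (23,21)–(18,22): clear
  edge (18,22)–(14,11): crosses AB
  → BLOCKED
Obstacle 2 [(2,23) (4,10) (11,2) (11,20) (10,23)]:
  edge (2,23)–(4,10): clear
  edge (4,10)–(11,2): clear
  edge (11,2)–(11,20): clear
  edge (11,20)–(10,23): clear
  edge (10,23)–(2,23): clear
  midpoint (17,11) outside
  → clear

BLOCKED by obstacle 1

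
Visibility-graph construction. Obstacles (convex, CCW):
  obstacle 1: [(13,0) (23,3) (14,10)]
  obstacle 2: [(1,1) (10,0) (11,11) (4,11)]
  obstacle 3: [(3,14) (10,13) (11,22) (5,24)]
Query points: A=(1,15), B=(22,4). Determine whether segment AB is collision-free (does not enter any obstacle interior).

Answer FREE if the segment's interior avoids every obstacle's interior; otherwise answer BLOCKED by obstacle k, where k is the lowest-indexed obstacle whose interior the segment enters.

Obstacle 1 [(13,0) (23,3) (14,10)]:
  edge (13,0)–(23,3): clear
  edge (23,3)–(14,10): crosses AB
  edge (14,10)–(13,0): crosses AB
  → BLOCKED
Obstacle 2 [(1,1) (10,0) (11,11) (4,11)]:
  edge (1,1)–(10,0): clear
  edge (10,0)–(11,11): crosses AB
  edge (11,11)–(4,11): crosses AB
  edge (4,11)–(1,1): clear
  → BLOCKED
Obstacle 3 [(3,14) (10,13) (11,22) (5,24)]:
  edge (3,14)–(10,13): clear
  edge (10,13)–(11,22): clear
  edge (11,22)–(5,24): clear
  edge (5,24)–(3,14): clear
  midpoint (23/2,19/2) outside
  → clear

BLOCKED by obstacle 1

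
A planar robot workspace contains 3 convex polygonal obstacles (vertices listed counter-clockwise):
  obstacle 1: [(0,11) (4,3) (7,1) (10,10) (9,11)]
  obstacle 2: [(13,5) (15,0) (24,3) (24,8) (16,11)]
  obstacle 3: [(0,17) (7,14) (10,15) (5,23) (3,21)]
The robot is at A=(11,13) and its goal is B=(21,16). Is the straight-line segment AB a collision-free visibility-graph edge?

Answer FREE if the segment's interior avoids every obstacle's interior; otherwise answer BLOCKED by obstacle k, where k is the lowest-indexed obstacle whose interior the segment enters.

Obstacle 1 [(0,11) (4,3) (7,1) (10,10) (9,11)]:
  edge (0,11)–(4,3): clear
  edge (4,3)–(7,1): clear
  edge (7,1)–(10,10): clear
  edge (10,10)–(9,11): clear
  edge (9,11)–(0,11): clear
  midpoint (16,29/2) outside
  → clear
Obstacle 2 [(13,5) (15,0) (24,3) (24,8) (16,11)]:
  edge (13,5)–(15,0): clear
  edge (15,0)–(24,3): clear
  edge (24,3)–(24,8): clear
  edge (24,8)–(16,11): clear
  edge (16,11)–(13,5): clear
  midpoint (16,29/2) outside
  → clear
Obstacle 3 [(0,17) (7,14) (10,15) (5,23) (3,21)]:
  edge (0,17)–(7,14): clear
  edge (7,14)–(10,15): clear
  edge (10,15)–(5,23): clear
  edge (5,23)–(3,21): clear
  edge (3,21)–(0,17): clear
  midpoint (16,29/2) outside
  → clear

FREE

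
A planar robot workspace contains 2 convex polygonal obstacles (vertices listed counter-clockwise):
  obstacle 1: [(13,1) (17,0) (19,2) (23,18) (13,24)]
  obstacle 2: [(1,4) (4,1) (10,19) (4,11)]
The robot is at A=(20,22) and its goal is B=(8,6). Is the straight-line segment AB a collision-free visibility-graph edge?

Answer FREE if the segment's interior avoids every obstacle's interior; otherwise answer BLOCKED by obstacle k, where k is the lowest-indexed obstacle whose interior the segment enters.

BLOCKED by obstacle 1

Obstacle 1 [(13,1) (17,0) (19,2) (23,18) (13,24)]:
  edge (13,1)–(17,0): clear
  edge (17,0)–(19,2): clear
  edge (19,2)–(23,18): clear
  edge (23,18)–(13,24): crosses AB
  edge (13,24)–(13,1): crosses AB
  → BLOCKED
Obstacle 2 [(1,4) (4,1) (10,19) (4,11)]:
  edge (1,4)–(4,1): clear
  edge (4,1)–(10,19): clear
  edge (10,19)–(4,11): clear
  edge (4,11)–(1,4): clear
  midpoint (14,14) outside
  → clear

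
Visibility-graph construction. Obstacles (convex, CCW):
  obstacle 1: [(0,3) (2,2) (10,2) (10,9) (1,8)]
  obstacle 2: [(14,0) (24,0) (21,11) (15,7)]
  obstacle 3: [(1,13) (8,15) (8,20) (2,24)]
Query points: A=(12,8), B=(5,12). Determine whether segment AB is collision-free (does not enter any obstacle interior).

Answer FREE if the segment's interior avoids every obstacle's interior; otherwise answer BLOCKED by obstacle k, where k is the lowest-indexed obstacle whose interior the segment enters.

Obstacle 1 [(0,3) (2,2) (10,2) (10,9) (1,8)]:
  edge (0,3)–(2,2): clear
  edge (2,2)–(10,2): clear
  edge (10,2)–(10,9): clear
  edge (10,9)–(1,8): clear
  edge (1,8)–(0,3): clear
  midpoint (17/2,10) outside
  → clear
Obstacle 2 [(14,0) (24,0) (21,11) (15,7)]:
  edge (14,0)–(24,0): clear
  edge (24,0)–(21,11): clear
  edge (21,11)–(15,7): clear
  edge (15,7)–(14,0): clear
  midpoint (17/2,10) outside
  → clear
Obstacle 3 [(1,13) (8,15) (8,20) (2,24)]:
  edge (1,13)–(8,15): clear
  edge (8,15)–(8,20): clear
  edge (8,20)–(2,24): clear
  edge (2,24)–(1,13): clear
  midpoint (17/2,10) outside
  → clear

FREE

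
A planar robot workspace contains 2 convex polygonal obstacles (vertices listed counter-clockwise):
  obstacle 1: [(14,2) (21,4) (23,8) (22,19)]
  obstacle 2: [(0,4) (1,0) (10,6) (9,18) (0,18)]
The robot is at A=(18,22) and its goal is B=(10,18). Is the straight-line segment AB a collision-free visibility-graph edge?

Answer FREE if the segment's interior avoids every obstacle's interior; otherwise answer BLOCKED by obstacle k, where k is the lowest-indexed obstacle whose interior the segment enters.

Obstacle 1 [(14,2) (21,4) (23,8) (22,19)]:
  edge (14,2)–(21,4): clear
  edge (21,4)–(23,8): clear
  edge (23,8)–(22,19): clear
  edge (22,19)–(14,2): clear
  midpoint (14,20) outside
  → clear
Obstacle 2 [(0,4) (1,0) (10,6) (9,18) (0,18)]:
  edge (0,4)–(1,0): clear
  edge (1,0)–(10,6): clear
  edge (10,6)–(9,18): clear
  edge (9,18)–(0,18): clear
  edge (0,18)–(0,4): clear
  midpoint (14,20) outside
  → clear

FREE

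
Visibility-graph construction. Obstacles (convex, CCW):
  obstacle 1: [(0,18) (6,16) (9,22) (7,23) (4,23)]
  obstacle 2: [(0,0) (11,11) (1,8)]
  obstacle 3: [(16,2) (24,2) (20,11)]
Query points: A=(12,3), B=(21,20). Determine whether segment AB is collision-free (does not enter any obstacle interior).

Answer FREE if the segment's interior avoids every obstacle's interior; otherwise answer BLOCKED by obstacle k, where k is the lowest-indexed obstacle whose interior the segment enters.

Obstacle 1 [(0,18) (6,16) (9,22) (7,23) (4,23)]:
  edge (0,18)–(6,16): clear
  edge (6,16)–(9,22): clear
  edge (9,22)–(7,23): clear
  edge (7,23)–(4,23): clear
  edge (4,23)–(0,18): clear
  midpoint (33/2,23/2) outside
  → clear
Obstacle 2 [(0,0) (11,11) (1,8)]:
  edge (0,0)–(11,11): clear
  edge (11,11)–(1,8): clear
  edge (1,8)–(0,0): clear
  midpoint (33/2,23/2) outside
  → clear
Obstacle 3 [(16,2) (24,2) (20,11)]:
  edge (16,2)–(24,2): clear
  edge (24,2)–(20,11): clear
  edge (20,11)–(16,2): clear
  midpoint (33/2,23/2) outside
  → clear

FREE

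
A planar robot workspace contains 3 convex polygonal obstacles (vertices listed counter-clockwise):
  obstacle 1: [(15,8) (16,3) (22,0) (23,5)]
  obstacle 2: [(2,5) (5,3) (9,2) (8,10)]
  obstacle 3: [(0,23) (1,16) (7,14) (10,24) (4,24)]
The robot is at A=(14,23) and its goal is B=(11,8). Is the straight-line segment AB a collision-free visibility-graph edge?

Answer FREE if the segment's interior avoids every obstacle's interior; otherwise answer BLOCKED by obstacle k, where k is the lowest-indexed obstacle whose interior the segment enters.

Obstacle 1 [(15,8) (16,3) (22,0) (23,5)]:
  edge (15,8)–(16,3): clear
  edge (16,3)–(22,0): clear
  edge (22,0)–(23,5): clear
  edge (23,5)–(15,8): clear
  midpoint (25/2,31/2) outside
  → clear
Obstacle 2 [(2,5) (5,3) (9,2) (8,10)]:
  edge (2,5)–(5,3): clear
  edge (5,3)–(9,2): clear
  edge (9,2)–(8,10): clear
  edge (8,10)–(2,5): clear
  midpoint (25/2,31/2) outside
  → clear
Obstacle 3 [(0,23) (1,16) (7,14) (10,24) (4,24)]:
  edge (0,23)–(1,16): clear
  edge (1,16)–(7,14): clear
  edge (7,14)–(10,24): clear
  edge (10,24)–(4,24): clear
  edge (4,24)–(0,23): clear
  midpoint (25/2,31/2) outside
  → clear

FREE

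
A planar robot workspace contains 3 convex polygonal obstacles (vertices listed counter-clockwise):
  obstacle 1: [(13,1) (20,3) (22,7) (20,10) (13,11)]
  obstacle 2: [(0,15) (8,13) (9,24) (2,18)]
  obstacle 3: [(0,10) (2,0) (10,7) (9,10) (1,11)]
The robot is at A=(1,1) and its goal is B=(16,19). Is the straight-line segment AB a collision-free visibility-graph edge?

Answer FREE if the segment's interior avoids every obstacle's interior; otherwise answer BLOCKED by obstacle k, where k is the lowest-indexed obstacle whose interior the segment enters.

Obstacle 1 [(13,1) (20,3) (22,7) (20,10) (13,11)]:
  edge (13,1)–(20,3): clear
  edge (20,3)–(22,7): clear
  edge (22,7)–(20,10): clear
  edge (20,10)–(13,11): clear
  edge (13,11)–(13,1): clear
  midpoint (17/2,10) outside
  → clear
Obstacle 2 [(0,15) (8,13) (9,24) (2,18)]:
  edge (0,15)–(8,13): clear
  edge (8,13)–(9,24): clear
  edge (9,24)–(2,18): clear
  edge (2,18)–(0,15): clear
  midpoint (17/2,10) outside
  → clear
Obstacle 3 [(0,10) (2,0) (10,7) (9,10) (1,11)]:
  edge (0,10)–(2,0): crosses AB
  edge (2,0)–(10,7): clear
  edge (10,7)–(9,10): clear
  edge (9,10)–(1,11): crosses AB
  edge (1,11)–(0,10): clear
  → BLOCKED

BLOCKED by obstacle 3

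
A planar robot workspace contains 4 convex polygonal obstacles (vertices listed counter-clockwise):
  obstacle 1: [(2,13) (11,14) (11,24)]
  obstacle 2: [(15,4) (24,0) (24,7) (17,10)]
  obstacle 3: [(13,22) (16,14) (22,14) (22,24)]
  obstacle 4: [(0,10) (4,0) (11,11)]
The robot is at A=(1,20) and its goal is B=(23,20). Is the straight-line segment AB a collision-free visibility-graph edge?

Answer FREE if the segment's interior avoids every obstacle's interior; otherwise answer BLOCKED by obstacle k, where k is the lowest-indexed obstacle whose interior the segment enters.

Obstacle 1 [(2,13) (11,14) (11,24)]:
  edge (2,13)–(11,14): clear
  edge (11,14)–(11,24): crosses AB
  edge (11,24)–(2,13): crosses AB
  → BLOCKED
Obstacle 2 [(15,4) (24,0) (24,7) (17,10)]:
  edge (15,4)–(24,0): clear
  edge (24,0)–(24,7): clear
  edge (24,7)–(17,10): clear
  edge (17,10)–(15,4): clear
  midpoint (12,20) outside
  → clear
Obstacle 3 [(13,22) (16,14) (22,14) (22,24)]:
  edge (13,22)–(16,14): crosses AB
  edge (16,14)–(22,14): clear
  edge (22,14)–(22,24): crosses AB
  edge (22,24)–(13,22): clear
  → BLOCKED
Obstacle 4 [(0,10) (4,0) (11,11)]:
  edge (0,10)–(4,0): clear
  edge (4,0)–(11,11): clear
  edge (11,11)–(0,10): clear
  midpoint (12,20) outside
  → clear

BLOCKED by obstacle 1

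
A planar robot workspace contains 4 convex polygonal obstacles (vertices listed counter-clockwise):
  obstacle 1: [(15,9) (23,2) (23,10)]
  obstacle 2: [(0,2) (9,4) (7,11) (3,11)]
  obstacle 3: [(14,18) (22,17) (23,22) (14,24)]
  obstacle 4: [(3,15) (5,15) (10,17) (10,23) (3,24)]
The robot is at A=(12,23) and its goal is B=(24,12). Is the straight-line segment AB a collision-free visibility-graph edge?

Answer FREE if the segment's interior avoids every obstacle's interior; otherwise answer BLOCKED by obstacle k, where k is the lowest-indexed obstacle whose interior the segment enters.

BLOCKED by obstacle 3

Obstacle 1 [(15,9) (23,2) (23,10)]:
  edge (15,9)–(23,2): clear
  edge (23,2)–(23,10): clear
  edge (23,10)–(15,9): clear
  midpoint (18,35/2) outside
  → clear
Obstacle 2 [(0,2) (9,4) (7,11) (3,11)]:
  edge (0,2)–(9,4): clear
  edge (9,4)–(7,11): clear
  edge (7,11)–(3,11): clear
  edge (3,11)–(0,2): clear
  midpoint (18,35/2) outside
  → clear
Obstacle 3 [(14,18) (22,17) (23,22) (14,24)]:
  edge (14,18)–(22,17): crosses AB
  edge (22,17)–(23,22): clear
  edge (23,22)–(14,24): clear
  edge (14,24)–(14,18): crosses AB
  → BLOCKED
Obstacle 4 [(3,15) (5,15) (10,17) (10,23) (3,24)]:
  edge (3,15)–(5,15): clear
  edge (5,15)–(10,17): clear
  edge (10,17)–(10,23): clear
  edge (10,23)–(3,24): clear
  edge (3,24)–(3,15): clear
  midpoint (18,35/2) outside
  → clear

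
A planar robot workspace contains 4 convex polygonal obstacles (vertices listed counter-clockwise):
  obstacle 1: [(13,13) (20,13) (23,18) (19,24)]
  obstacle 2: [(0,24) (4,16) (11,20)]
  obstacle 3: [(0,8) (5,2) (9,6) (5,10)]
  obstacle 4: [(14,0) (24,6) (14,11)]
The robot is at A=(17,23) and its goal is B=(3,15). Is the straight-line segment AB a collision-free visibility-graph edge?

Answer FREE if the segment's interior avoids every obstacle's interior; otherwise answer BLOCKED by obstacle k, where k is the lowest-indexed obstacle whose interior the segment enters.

FREE

Obstacle 1 [(13,13) (20,13) (23,18) (19,24)]:
  edge (13,13)–(20,13): clear
  edge (20,13)–(23,18): clear
  edge (23,18)–(19,24): clear
  edge (19,24)–(13,13): clear
  midpoint (10,19) outside
  → clear
Obstacle 2 [(0,24) (4,16) (11,20)]:
  edge (0,24)–(4,16): clear
  edge (4,16)–(11,20): clear
  edge (11,20)–(0,24): clear
  midpoint (10,19) outside
  → clear
Obstacle 3 [(0,8) (5,2) (9,6) (5,10)]:
  edge (0,8)–(5,2): clear
  edge (5,2)–(9,6): clear
  edge (9,6)–(5,10): clear
  edge (5,10)–(0,8): clear
  midpoint (10,19) outside
  → clear
Obstacle 4 [(14,0) (24,6) (14,11)]:
  edge (14,0)–(24,6): clear
  edge (24,6)–(14,11): clear
  edge (14,11)–(14,0): clear
  midpoint (10,19) outside
  → clear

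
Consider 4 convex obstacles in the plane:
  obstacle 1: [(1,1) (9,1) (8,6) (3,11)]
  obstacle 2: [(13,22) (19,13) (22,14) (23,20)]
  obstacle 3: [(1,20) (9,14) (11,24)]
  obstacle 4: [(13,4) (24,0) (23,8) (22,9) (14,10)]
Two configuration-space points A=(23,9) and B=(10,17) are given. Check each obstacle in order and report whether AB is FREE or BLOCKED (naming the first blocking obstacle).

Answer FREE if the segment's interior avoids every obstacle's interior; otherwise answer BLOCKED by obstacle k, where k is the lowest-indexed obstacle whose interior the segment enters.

Obstacle 1 [(1,1) (9,1) (8,6) (3,11)]:
  edge (1,1)–(9,1): clear
  edge (9,1)–(8,6): clear
  edge (8,6)–(3,11): clear
  edge (3,11)–(1,1): clear
  midpoint (33/2,13) outside
  → clear
Obstacle 2 [(13,22) (19,13) (22,14) (23,20)]:
  edge (13,22)–(19,13): clear
  edge (19,13)–(22,14): clear
  edge (22,14)–(23,20): clear
  edge (23,20)–(13,22): clear
  midpoint (33/2,13) outside
  → clear
Obstacle 3 [(1,20) (9,14) (11,24)]:
  edge (1,20)–(9,14): clear
  edge (9,14)–(11,24): clear
  edge (11,24)–(1,20): clear
  midpoint (33/2,13) outside
  → clear
Obstacle 4 [(13,4) (24,0) (23,8) (22,9) (14,10)]:
  edge (13,4)–(24,0): clear
  edge (24,0)–(23,8): clear
  edge (23,8)–(22,9): clear
  edge (22,9)–(14,10): clear
  edge (14,10)–(13,4): clear
  midpoint (33/2,13) outside
  → clear

FREE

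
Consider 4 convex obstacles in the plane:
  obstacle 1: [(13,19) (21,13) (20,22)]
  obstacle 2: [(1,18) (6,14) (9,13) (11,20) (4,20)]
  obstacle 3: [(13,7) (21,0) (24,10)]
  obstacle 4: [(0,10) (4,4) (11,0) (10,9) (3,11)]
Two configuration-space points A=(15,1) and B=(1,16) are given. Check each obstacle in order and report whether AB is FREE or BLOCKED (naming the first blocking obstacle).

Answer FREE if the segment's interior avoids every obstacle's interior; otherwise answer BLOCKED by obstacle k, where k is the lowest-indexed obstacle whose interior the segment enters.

Obstacle 1 [(13,19) (21,13) (20,22)]:
  edge (13,19)–(21,13): clear
  edge (21,13)–(20,22): clear
  edge (20,22)–(13,19): clear
  midpoint (8,17/2) outside
  → clear
Obstacle 2 [(1,18) (6,14) (9,13) (11,20) (4,20)]:
  edge (1,18)–(6,14): clear
  edge (6,14)–(9,13): clear
  edge (9,13)–(11,20): clear
  edge (11,20)–(4,20): clear
  edge (4,20)–(1,18): clear
  midpoint (8,17/2) outside
  → clear
Obstacle 3 [(13,7) (21,0) (24,10)]:
  edge (13,7)–(21,0): clear
  edge (21,0)–(24,10): clear
  edge (24,10)–(13,7): clear
  midpoint (8,17/2) outside
  → clear
Obstacle 4 [(0,10) (4,4) (11,0) (10,9) (3,11)]:
  edge (0,10)–(4,4): clear
  edge (4,4)–(11,0): clear
  edge (11,0)–(10,9): crosses AB
  edge (10,9)–(3,11): crosses AB
  edge (3,11)–(0,10): clear
  → BLOCKED

BLOCKED by obstacle 4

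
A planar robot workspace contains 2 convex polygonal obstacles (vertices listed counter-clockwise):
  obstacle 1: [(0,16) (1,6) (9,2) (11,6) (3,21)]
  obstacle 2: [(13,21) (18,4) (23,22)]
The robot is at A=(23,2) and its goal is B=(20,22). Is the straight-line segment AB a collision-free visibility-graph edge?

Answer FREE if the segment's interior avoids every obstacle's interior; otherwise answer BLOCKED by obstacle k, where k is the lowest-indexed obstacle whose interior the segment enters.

Obstacle 1 [(0,16) (1,6) (9,2) (11,6) (3,21)]:
  edge (0,16)–(1,6): clear
  edge (1,6)–(9,2): clear
  edge (9,2)–(11,6): clear
  edge (11,6)–(3,21): clear
  edge (3,21)–(0,16): clear
  midpoint (43/2,12) outside
  → clear
Obstacle 2 [(13,21) (18,4) (23,22)]:
  edge (13,21)–(18,4): clear
  edge (18,4)–(23,22): crosses AB
  edge (23,22)–(13,21): crosses AB
  → BLOCKED

BLOCKED by obstacle 2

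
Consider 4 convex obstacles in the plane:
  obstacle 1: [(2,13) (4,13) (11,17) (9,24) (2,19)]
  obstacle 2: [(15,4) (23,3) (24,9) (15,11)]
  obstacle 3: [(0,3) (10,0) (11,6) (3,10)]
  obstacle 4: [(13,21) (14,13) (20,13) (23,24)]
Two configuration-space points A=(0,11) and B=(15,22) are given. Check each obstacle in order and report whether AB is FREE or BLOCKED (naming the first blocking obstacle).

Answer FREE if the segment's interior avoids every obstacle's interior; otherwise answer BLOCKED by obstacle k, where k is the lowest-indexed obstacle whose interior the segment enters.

BLOCKED by obstacle 1

Obstacle 1 [(2,13) (4,13) (11,17) (9,24) (2,19)]:
  edge (2,13)–(4,13): crosses AB
  edge (4,13)–(11,17): clear
  edge (11,17)–(9,24): crosses AB
  edge (9,24)–(2,19): clear
  edge (2,19)–(2,13): clear
  → BLOCKED
Obstacle 2 [(15,4) (23,3) (24,9) (15,11)]:
  edge (15,4)–(23,3): clear
  edge (23,3)–(24,9): clear
  edge (24,9)–(15,11): clear
  edge (15,11)–(15,4): clear
  midpoint (15/2,33/2) outside
  → clear
Obstacle 3 [(0,3) (10,0) (11,6) (3,10)]:
  edge (0,3)–(10,0): clear
  edge (10,0)–(11,6): clear
  edge (11,6)–(3,10): clear
  edge (3,10)–(0,3): clear
  midpoint (15/2,33/2) outside
  → clear
Obstacle 4 [(13,21) (14,13) (20,13) (23,24)]:
  edge (13,21)–(14,13): crosses AB
  edge (14,13)–(20,13): clear
  edge (20,13)–(23,24): clear
  edge (23,24)–(13,21): crosses AB
  → BLOCKED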